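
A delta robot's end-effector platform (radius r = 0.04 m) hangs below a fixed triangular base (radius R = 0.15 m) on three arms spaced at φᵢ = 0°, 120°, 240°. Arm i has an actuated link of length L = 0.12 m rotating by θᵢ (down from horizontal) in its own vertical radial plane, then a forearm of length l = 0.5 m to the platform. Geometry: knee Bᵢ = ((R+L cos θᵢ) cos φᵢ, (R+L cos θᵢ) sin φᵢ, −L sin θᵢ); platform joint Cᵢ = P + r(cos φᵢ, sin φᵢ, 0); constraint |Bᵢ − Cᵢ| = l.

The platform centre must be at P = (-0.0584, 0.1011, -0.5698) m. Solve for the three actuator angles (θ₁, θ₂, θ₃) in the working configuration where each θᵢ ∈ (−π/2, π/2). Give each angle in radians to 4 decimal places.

rotate P by −φ1: (-0.0584, 0.1011, -0.5698)
  A cos θ + B sin θ = C:  0.1684·cos θ + -0.5698·sin θ = -0.5319
  γ=atan2(-0.5698,0.1684)=-1.2834;  ψ=arccos(-0.8952)=2.6796;  θ1=γ+ψ≈1.3962
φ2=120.0° → target in arm frame (0.1168, 0.0000)
  A cos θ + B sin θ = C:  -0.0068·cos θ + -0.5698·sin θ = -0.3713
  γ=atan2(-0.5698,-0.0068)=-1.5827;  ψ=arccos(-0.6516)=2.2805;  θ2=γ+ψ≈0.6979
rotate P by −φ3: (-0.0584, -0.1011, -0.5698)
  A cos θ + B sin θ = C:  0.1684·cos θ + -0.5698·sin θ = -0.5318
  √(A²+B²)=0.5942;  θ3 = -1.2835+2.6795 ≈ 1.3960

θ₁ = 1.3962, θ₂ = 0.6979, θ₃ = 1.3960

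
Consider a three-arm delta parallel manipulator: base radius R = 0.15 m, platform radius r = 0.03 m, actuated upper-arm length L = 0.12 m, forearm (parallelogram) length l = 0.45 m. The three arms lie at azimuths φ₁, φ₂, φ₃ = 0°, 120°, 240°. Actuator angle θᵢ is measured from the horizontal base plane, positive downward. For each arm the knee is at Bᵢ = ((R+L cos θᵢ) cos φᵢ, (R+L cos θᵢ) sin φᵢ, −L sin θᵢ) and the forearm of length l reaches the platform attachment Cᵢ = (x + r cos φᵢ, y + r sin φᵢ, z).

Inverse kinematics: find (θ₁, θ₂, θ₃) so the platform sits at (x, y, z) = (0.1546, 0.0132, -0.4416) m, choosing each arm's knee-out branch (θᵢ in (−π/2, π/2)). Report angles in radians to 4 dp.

θ₁ = -0.0002, θ₂ = 0.9596, θ₃ = 1.0466

rotate P by −φ1: (0.1546, 0.0132, -0.4416)
  A cos θ + B sin θ = C:  -0.0346·cos θ + -0.4416·sin θ = -0.0345
  θ1 = atan2(B,A) + arccos(C/0.4430) = -0.0002
rotate P by −φ2: (-0.0659, -0.1405, -0.4416)
  A=0.1859, B=-0.4416, C=(l²−L²−A²−y'²−z²)/(2L)=-0.2550
  θ2 = atan2(B,A) + arccos(C/0.4791) = 0.9596
arm 3 (φ=240.0°): x'=-0.0887, y'=0.1273
  A=0.2087, B=-0.4416, C=(l²−L²−A²−y'²−z²)/(2L)=-0.2778
  θ3 = atan2(B,A) + arccos(C/0.4884) = 1.0466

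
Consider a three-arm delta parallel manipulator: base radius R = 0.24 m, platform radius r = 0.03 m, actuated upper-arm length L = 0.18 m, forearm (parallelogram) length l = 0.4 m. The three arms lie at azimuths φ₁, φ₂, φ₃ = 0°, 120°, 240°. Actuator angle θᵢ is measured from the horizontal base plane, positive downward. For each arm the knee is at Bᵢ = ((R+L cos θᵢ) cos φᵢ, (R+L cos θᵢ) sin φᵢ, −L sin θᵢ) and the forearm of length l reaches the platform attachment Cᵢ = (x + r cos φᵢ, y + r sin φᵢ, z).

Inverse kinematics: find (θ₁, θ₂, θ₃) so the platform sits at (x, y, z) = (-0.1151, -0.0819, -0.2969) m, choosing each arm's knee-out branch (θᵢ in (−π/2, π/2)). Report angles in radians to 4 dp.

θ₁ = 1.3090, θ₂ = 0.8729, θ₃ = -0.0001

rotate P by −φ1: (-0.1151, -0.0819, -0.2969)
  A cos θ + B sin θ = C:  0.3251·cos θ + -0.2969·sin θ = -0.2026
  γ=atan2(-0.2969,0.3251)=-0.7401;  ψ=arccos(-0.4602)=2.0491;  θ1=γ+ψ≈1.3090
φ2=120.0° → target in arm frame (-0.0134, 0.1406)
  A cos θ + B sin θ = C:  0.2234·cos θ + -0.2969·sin θ = -0.0840
  √(A²+B²)=0.3715;  θ2 = -0.9258+1.7987 ≈ 0.8729
arm 3 (φ=240.0°): x'=0.1285, y'=-0.0587
  A=0.0815, B=-0.2969, C=(l²−L²−A²−y'²−z²)/(2L)=0.0815
  θ3 = atan2(B,A) + arccos(C/0.3079) = -0.0001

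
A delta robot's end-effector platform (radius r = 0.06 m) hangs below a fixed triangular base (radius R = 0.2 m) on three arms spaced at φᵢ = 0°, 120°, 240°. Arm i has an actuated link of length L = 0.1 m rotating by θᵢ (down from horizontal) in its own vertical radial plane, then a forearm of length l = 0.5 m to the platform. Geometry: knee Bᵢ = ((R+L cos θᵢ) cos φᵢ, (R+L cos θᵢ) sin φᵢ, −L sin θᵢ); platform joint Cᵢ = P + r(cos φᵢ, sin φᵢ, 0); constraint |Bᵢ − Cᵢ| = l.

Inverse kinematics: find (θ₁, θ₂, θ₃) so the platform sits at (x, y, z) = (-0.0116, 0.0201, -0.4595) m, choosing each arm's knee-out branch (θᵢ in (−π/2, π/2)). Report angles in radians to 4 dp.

θ₁ = 0.2621, θ₂ = 0.0877, θ₃ = 0.2621

rotate P by −φ1: (-0.0116, 0.0201, -0.4595)
  A cos θ + B sin θ = C:  0.1516·cos θ + -0.4595·sin θ = 0.0274
  √(A²+B²)=0.4839;  θ1 = -1.2521+1.5142 ≈ 0.2621
φ2=120.0° → target in arm frame (0.0232, 0.0000)
  e−x'=0.1168;  (l²−L²−(e−x')²−y'²−z²)/2L = 0.0761
  θ2 = atan2(B,A) + arccos(C/0.4741) = 0.0877
arm 3 (φ=240.0°): x'=-0.0116, y'=-0.0201
  e−x'=0.1516;  (l²−L²−(e−x')²−y'²−z²)/2L = 0.0274
  θ3 = atan2(B,A) + arccos(C/0.4839) = 0.2621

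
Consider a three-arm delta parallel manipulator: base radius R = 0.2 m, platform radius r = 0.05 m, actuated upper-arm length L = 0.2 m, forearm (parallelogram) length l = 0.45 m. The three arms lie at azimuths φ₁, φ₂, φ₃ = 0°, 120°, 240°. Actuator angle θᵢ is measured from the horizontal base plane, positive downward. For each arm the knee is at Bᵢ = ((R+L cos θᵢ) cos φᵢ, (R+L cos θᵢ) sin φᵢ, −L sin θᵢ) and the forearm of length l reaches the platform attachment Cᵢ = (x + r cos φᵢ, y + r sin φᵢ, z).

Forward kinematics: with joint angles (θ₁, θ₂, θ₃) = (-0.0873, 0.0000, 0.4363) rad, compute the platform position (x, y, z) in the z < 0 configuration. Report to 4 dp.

(0.0382, 0.0489, -0.3040)

arm 1 at φ=0.0°: e+L cos θ1 = 0.3492;  O1 = (0.3492, 0.0000, 0.0174)
arm 2 at φ=120.0°: e+L cos θ2 = 0.3500;  O2 = (-0.1750, 0.3031, 0.0000)
arm 3 at φ=240.0°: e+L cos θ3 = 0.3313;  O3 = (-0.1656, -0.2869, -0.0845)
subtract pairs → two planes through P
linear system: -1.0485x+0.6062y = 0.0002−-0.0349z; -1.0297x+-0.5738y = -0.0054−-0.2039z
det = 1.2258;  x = 0.0026+-0.1172z,  y = 0.0048+-0.1451z
sphere 1 gives Az²+Bz+C=0 with A=1.0348, B=0.0450, C=-0.0820;  B²−4AC=0.3414;  roots -0.3040, 0.2606;  negative root z = -0.3040
x = 0.0382, y = 0.0489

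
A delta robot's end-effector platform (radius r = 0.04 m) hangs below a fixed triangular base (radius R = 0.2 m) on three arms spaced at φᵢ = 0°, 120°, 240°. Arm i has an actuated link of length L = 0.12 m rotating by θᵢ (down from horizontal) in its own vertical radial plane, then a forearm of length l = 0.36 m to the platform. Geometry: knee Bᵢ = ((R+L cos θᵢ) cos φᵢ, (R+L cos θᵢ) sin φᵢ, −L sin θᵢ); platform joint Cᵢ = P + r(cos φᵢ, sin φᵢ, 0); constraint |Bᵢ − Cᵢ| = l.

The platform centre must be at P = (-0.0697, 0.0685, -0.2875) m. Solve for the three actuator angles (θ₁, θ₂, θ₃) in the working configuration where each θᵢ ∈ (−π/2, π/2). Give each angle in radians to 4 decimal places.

arm 1 (φ=0.0°): x'=-0.0697, y'=0.0685
  e−x'=0.2297;  (l²−L²−(e−x')²−y'²−z²)/2L = -0.1038
  √(A²+B²)=0.3680;  θ1 = -0.8967+1.8567 ≈ 0.9600
arm 2 (φ=120.0°): x'=0.0942, y'=0.0261
  A=0.0658, B=-0.2875, C=(l²−L²−A²−y'²−z²)/(2L)=0.1147
  γ=atan2(-0.2875,0.0658)=-1.3457;  ψ=arccos(0.3889)=1.1714;  θ2=γ+ψ≈-0.1744
φ3=240.0° → target in arm frame (-0.0245, -0.0946)
  A=0.1845, B=-0.2875, C=(l²−L²−A²−y'²−z²)/(2L)=-0.0435
  √(A²+B²)=0.3416;  θ3 = -1.0003+1.6985 ≈ 0.6981

θ₁ = 0.9600, θ₂ = -0.1744, θ₃ = 0.6981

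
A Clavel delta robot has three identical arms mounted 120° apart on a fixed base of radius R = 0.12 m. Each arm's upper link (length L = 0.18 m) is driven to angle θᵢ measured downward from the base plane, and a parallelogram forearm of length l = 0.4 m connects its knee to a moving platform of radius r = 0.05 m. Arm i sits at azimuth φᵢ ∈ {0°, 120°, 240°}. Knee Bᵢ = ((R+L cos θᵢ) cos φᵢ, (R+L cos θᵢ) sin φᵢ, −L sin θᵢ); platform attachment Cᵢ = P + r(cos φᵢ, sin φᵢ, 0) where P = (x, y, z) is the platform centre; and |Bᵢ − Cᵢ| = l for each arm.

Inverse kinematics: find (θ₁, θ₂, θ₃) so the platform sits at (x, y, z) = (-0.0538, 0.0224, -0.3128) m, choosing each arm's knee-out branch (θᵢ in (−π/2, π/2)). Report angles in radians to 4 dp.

θ₁ = 0.2616, θ₂ = -0.1744, θ₃ = -0.0001

rotate P by −φ1: (-0.0538, 0.0224, -0.3128)
  A=0.1238, B=-0.3128, C=(l²−L²−A²−y'²−z²)/(2L)=0.0387
  θ1 = atan2(B,A) + arccos(C/0.3364) = 0.2616
arm 2 (φ=120.0°): x'=0.0463, y'=0.0354
  e−x'=0.0237;  (l²−L²−(e−x')²−y'²−z²)/2L = 0.0776
  √(A²+B²)=0.3137;  θ2 = -1.4952+1.3208 ≈ -0.1744
φ3=240.0° → target in arm frame (0.0075, -0.0578)
  A=0.0625, B=-0.3128, C=(l²−L²−A²−y'²−z²)/(2L)=0.0625
  √(A²+B²)=0.3190;  θ3 = -1.3736+1.3735 ≈ -0.0001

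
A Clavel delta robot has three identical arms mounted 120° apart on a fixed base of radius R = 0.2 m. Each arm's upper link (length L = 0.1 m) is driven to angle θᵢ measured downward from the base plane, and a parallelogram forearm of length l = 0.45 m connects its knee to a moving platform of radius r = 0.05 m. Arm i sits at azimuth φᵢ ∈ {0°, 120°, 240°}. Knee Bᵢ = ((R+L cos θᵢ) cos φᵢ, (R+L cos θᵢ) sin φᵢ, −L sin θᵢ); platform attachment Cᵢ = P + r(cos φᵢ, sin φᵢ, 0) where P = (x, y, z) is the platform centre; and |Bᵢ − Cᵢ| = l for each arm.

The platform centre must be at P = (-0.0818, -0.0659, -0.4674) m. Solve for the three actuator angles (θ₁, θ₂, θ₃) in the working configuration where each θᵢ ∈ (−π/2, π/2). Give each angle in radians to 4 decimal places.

θ₁ = 1.3967, θ₂ = 1.0473, θ₃ = 0.4367

arm 1 (φ=0.0°): x'=-0.0818, y'=-0.0659
  A cos θ + B sin θ = C:  0.2318·cos θ + -0.4674·sin θ = -0.4202
  θ1 = atan2(B,A) + arccos(C/0.5217) = 1.3967
rotate P by −φ2: (-0.0162, 0.1038, -0.4674)
  e−x'=0.1662;  (l²−L²−(e−x')²−y'²−z²)/2L = -0.3217
  θ2 = atan2(B,A) + arccos(C/0.4961) = 1.0473
arm 3 (φ=240.0°): x'=0.0980, y'=-0.0379
  A cos θ + B sin θ = C:  0.0520·cos θ + -0.4674·sin θ = -0.1505
  √(A²+B²)=0.4703;  θ3 = -1.4599+1.8966 ≈ 0.4367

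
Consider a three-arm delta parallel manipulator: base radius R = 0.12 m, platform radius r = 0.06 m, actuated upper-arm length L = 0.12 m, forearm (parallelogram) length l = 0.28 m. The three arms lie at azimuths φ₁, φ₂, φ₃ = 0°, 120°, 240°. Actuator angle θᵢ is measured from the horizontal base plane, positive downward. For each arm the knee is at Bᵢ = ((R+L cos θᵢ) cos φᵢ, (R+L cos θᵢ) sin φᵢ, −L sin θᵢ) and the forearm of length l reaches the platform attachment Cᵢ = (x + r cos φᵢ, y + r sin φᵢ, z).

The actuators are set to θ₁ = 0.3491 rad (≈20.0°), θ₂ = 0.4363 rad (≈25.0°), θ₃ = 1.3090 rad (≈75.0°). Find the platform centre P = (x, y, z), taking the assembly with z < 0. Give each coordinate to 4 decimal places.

(0.0764, 0.1144, -0.2777)

arm 1 at φ=0.0°: e+L cos θ1 = 0.1728;  O1 = (0.1728, 0.0000, -0.0410)
arm 2 at φ=120.0°: e+L cos θ2 = 0.1688;  O2 = (-0.0844, 0.1461, -0.0507)
O3 = (0.0911·cos240.0°, 0.0911·sin240.0°, -0.1159) = (-0.0455, -0.0789, -0.1159)
eliminate P² terms by subtracting sphere 1 from 2 and 3
plane₁₂: -0.5143x+0.2923y+-0.0193z = -0.0005
Cramer: x(z) = 0.0141-0.2243z;  y(z) = 0.0232-0.3285z
sphere 1 gives Az²+Bz+C=0 with A=1.1582, B=0.1381, C=-0.0510;  B²−4AC=0.2554;  roots -0.2777, 0.1585;  negative root z = -0.2777
x = 0.0764, y = 0.1144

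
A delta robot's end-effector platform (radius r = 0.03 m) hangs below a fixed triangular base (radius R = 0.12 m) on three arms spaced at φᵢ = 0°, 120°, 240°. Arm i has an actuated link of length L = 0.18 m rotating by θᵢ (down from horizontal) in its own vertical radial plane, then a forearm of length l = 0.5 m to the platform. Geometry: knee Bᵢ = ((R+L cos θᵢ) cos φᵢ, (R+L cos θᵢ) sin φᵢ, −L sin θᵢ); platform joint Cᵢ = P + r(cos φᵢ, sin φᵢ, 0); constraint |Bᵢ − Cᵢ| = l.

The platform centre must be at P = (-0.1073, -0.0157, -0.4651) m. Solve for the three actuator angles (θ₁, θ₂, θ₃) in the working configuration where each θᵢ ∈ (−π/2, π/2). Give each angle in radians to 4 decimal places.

θ₁ = 0.6111, θ₂ = 0.1745, θ₃ = 0.0875

arm 1 (φ=0.0°): x'=-0.1073, y'=-0.0157
  e−x'=0.1973;  (l²−L²−(e−x')²−y'²−z²)/2L = -0.1053
  γ=atan2(-0.4651,0.1973)=-1.1696;  ψ=arccos(-0.2083)=1.7807;  θ1=γ+ψ≈0.6111
φ2=120.0° → target in arm frame (0.0401, 0.1008)
  e−x'=0.0499;  (l²−L²−(e−x')²−y'²−z²)/2L = -0.0316
  θ2 = atan2(B,A) + arccos(C/0.4678) = 0.1745
φ3=240.0° → target in arm frame (0.0672, -0.0851)
  A cos θ + B sin θ = C:  0.0228·cos θ + -0.4651·sin θ = -0.0180
  θ3 = atan2(B,A) + arccos(C/0.4657) = 0.0875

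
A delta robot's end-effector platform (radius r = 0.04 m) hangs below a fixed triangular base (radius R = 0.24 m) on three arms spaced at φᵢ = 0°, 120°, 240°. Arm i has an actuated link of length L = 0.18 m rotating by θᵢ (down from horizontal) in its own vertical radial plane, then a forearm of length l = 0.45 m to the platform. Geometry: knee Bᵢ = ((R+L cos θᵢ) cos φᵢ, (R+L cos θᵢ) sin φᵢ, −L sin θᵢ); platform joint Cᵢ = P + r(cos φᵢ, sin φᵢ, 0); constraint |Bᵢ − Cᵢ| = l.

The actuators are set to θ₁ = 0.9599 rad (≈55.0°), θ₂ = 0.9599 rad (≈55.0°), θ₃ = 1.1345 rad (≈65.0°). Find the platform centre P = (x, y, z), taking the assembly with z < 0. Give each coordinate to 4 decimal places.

(0.0154, 0.0267, -0.4923)

φ1=0.0°: virtual centre (0.3032, 0.0000, -0.1474), radius l
φ2=120.0°: virtual centre (-0.1516, 0.2626, -0.1474), radius l
φ3=240.0°: virtual centre (-0.1380, -0.2391, -0.1631), radius l
eliminate P² terms by subtracting sphere 1 from 2 and 3
linear system: -0.9097x+0.5252y = 0.0000−0.0000z; -0.8826x+-0.4782y = -0.0109−-0.0314z
det = 0.8986;  x = 0.0064+-0.0183z,  y = 0.0110+-0.0318z
quadratic in z: (1.0013)z²+(0.3051)z+(-0.0925)=0, √Δ=0.6808 → z ∈ {-0.4923, 0.1876}; z = -0.4923 (taking z<0)
x = 0.0154, y = 0.0267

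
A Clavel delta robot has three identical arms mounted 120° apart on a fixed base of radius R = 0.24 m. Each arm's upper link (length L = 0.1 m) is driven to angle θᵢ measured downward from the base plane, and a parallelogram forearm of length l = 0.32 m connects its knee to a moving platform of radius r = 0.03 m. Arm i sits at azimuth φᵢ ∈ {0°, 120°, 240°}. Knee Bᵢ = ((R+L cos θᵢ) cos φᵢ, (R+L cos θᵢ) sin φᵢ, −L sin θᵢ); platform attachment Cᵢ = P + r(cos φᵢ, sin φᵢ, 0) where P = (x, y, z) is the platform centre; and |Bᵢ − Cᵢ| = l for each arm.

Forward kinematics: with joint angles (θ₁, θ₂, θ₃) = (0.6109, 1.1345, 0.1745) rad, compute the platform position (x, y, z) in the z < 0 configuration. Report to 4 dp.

S1 = (0.2919·cos0.0°, 0.2919·sin0.0°, -0.0574) = (0.2919, 0.0000, -0.0574)
S2 = (0.2523·cos120.0°, 0.2523·sin120.0°, -0.0906) = (-0.1261, 0.2185, -0.0906)
φ3=240.0°: virtual centre (-0.1542, -0.2672, -0.0174), radius l
subtract pairs → two planes through P
plane₁₂: -0.8361x+0.4369y+-0.0665z = -0.0167
Cramer: x(z) = 0.0070-0.0007z;  y(z) = -0.0247+0.1509z
quadratic in z: (1.0228)z²+(0.1077)z+(-0.0173)=0, √Δ=0.2872 → z ∈ {-0.1930, 0.0878}; z = -0.1930 (taking z<0)
x = 0.0071, y = -0.0539

(0.0071, -0.0539, -0.1930)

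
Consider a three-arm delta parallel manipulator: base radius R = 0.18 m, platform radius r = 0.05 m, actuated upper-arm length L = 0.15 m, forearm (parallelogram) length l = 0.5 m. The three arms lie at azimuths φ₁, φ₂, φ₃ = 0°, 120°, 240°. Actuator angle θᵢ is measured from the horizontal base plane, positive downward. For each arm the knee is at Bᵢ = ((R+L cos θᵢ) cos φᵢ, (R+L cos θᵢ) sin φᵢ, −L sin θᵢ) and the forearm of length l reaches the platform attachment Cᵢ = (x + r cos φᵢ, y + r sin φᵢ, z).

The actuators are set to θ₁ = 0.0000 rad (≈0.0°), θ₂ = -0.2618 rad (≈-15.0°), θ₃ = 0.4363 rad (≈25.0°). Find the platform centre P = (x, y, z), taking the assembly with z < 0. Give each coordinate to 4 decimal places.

φ1=0.0°: virtual centre (0.2800, 0.0000, 0.0000), radius l
φ2=120.0°: virtual centre (-0.1374, 0.2381, 0.0388), radius l
S3 = (0.2659·cos240.0°, 0.2659·sin240.0°, -0.0634) = (-0.1330, -0.2303, -0.0634)
eliminate P² terms by subtracting sphere 1 from 2 and 3
plane₁₂: -0.8349x+0.4761y+0.0776z = -0.0013
det = 0.7778;  x = 0.0030+-0.0316z,  y = 0.0025+-0.2185z
sphere 1 gives Az²+Bz+C=0 with A=1.0488, B=0.0164, C=-0.1733;  B²−4AC=0.7272;  roots -0.4144, 0.3987;  negative root z = -0.4144
x = 0.0161, y = 0.0931

(0.0161, 0.0931, -0.4144)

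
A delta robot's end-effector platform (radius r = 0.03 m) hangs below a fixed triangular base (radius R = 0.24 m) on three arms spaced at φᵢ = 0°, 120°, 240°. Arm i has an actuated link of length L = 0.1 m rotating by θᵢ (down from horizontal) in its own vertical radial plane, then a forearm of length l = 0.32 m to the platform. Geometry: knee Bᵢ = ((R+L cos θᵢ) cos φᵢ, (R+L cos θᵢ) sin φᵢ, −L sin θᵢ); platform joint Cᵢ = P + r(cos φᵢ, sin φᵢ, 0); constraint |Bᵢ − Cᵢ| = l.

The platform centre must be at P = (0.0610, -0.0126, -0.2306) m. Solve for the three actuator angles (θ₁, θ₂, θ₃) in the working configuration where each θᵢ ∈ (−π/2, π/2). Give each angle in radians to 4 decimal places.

θ₁ = 0.2615, θ₂ = 1.2219, θ₃ = 1.0472

rotate P by −φ1: (0.0610, -0.0126, -0.2306)
  A cos θ + B sin θ = C:  0.1490·cos θ + -0.2306·sin θ = 0.0843
  √(A²+B²)=0.2745;  θ1 = -0.9971+1.2586 ≈ 0.2615
arm 2 (φ=120.0°): x'=-0.0414, y'=-0.0465
  e−x'=0.2514;  (l²−L²−(e−x')²−y'²−z²)/2L = -0.1307
  √(A²+B²)=0.3412;  θ2 = -0.7422+1.9641 ≈ 1.2219
arm 3 (φ=240.0°): x'=-0.0196, y'=0.0591
  e−x'=0.2296;  (l²−L²−(e−x')²−y'²−z²)/2L = -0.0849
  θ3 = atan2(B,A) + arccos(C/0.3254) = 1.0472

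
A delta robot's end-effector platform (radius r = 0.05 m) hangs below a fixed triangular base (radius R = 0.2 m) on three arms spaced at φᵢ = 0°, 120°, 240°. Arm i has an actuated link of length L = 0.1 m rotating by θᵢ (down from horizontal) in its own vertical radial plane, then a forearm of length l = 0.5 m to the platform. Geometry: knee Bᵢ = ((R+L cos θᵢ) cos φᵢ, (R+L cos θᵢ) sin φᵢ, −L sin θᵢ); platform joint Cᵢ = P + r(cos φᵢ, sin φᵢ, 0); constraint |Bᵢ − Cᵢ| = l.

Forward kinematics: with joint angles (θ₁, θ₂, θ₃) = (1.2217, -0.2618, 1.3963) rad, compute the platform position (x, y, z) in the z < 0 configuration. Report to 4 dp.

φ1=0.0°: virtual centre (0.1842, 0.0000, -0.0940), radius l
φ2=120.0°: virtual centre (-0.1233, 0.2136, 0.0259), radius l
S3 = (0.1674·cos240.0°, 0.1674·sin240.0°, -0.0985) = (-0.0837, -0.1449, -0.0985)
|S₂|²−|S₁|² = 0.0187;  |S₃|²−|S₁|² = -0.0051
plane₁₂: -0.6150x+0.4271y+0.2397z = 0.0187
Cramer: x(z) = -0.0080+0.1612z;  y(z) = 0.0323-0.3291z
into |P−S₁|² = l²: 1.1343z² + 0.1047z + -0.2032 = 0;  Δ = 0.9328;  z = -0.4719 or 0.3796 → z<0 root = -0.4719
x = -0.0841, y = 0.1876

(-0.0841, 0.1876, -0.4719)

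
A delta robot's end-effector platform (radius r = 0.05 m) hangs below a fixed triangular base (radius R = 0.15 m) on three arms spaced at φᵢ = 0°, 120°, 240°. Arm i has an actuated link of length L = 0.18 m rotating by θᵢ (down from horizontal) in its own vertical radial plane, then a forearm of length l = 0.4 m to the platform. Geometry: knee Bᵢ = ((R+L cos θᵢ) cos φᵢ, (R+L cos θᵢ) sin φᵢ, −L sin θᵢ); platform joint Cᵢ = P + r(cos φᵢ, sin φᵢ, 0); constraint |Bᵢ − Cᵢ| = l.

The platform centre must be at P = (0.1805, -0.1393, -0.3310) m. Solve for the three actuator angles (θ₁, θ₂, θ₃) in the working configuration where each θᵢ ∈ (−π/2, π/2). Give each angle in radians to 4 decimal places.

θ₁ = -0.1745, θ₂ = 1.3089, θ₃ = 0.5235

rotate P by −φ1: (0.1805, -0.1393, -0.3310)
  e−x'=-0.0805;  (l²−L²−(e−x')²−y'²−z²)/2L = -0.0218
  γ=atan2(-0.3310,-0.0805)=-1.8094;  ψ=arccos(-0.0640)=1.6348;  θ1=γ+ψ≈-0.1745
φ2=120.0° → target in arm frame (-0.2109, -0.0867)
  e−x'=0.3109;  (l²−L²−(e−x')²−y'²−z²)/2L = -0.2392
  γ=atan2(-0.3310,0.3109)=-0.8167;  ψ=arccos(-0.5268)=2.1256;  θ2=γ+ψ≈1.3089
φ3=240.0° → target in arm frame (0.0304, 0.2260)
  e−x'=0.0696;  (l²−L²−(e−x')²−y'²−z²)/2L = -0.1052
  θ3 = atan2(B,A) + arccos(C/0.3382) = 0.5235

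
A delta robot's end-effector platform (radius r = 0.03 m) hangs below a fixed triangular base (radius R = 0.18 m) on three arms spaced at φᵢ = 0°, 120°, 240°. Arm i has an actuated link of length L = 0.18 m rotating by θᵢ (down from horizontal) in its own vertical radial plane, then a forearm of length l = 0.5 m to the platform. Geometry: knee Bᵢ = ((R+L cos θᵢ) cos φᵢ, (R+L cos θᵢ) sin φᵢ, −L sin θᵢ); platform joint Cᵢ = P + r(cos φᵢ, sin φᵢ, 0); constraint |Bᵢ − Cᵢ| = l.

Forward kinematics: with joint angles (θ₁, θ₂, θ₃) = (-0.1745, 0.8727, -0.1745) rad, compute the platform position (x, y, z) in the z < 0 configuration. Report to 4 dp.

(0.0857, -0.1485, -0.3806)

O1 = (0.3273·cos0.0°, 0.3273·sin0.0°, 0.0313) = (0.3273, 0.0000, 0.0313)
φ2=120.0°: virtual centre (-0.1328, 0.2301, -0.1379), radius l
O3 = (0.3273·cos240.0°, 0.3273·sin240.0°, 0.0313) = (-0.1636, -0.2834, 0.0313)
eliminate P² terms by subtracting sphere 1 from 2 and 3
linear system: -0.9202x+0.4602y = -0.0185−-0.3383z; -0.9818x+-0.5668y = 0.0000−0.0000z
Cramer: x(z) = 0.0108-0.1970z;  y(z) = -0.0186+0.3412z
quadratic in z: (1.1552)z²+(0.0495)z+(-0.1485)=0, √Δ=0.8298 → z ∈ {-0.3806, 0.3378}; z = -0.3806 (taking z<0)
x = 0.0857, y = -0.1485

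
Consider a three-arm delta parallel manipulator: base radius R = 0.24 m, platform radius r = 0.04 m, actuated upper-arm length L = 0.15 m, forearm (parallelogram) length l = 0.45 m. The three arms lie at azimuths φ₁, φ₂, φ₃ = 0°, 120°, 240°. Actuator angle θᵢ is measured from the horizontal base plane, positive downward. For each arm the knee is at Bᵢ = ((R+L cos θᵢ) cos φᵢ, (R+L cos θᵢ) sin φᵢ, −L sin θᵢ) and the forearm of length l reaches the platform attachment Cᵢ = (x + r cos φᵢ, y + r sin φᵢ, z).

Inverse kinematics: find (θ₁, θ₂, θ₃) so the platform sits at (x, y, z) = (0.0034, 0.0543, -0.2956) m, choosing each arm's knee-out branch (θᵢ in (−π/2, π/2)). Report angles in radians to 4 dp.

θ₁ = 0.0873, θ₂ = -0.2620, θ₃ = 0.4361

φ1=0.0° → target in arm frame (0.0034, 0.0543)
  A=0.1966, B=-0.2956, C=(l²−L²−A²−y'²−z²)/(2L)=0.1701
  γ=atan2(-0.2956,0.1966)=-0.9839;  ψ=arccos(0.4791)=1.0712;  θ1=γ+ψ≈0.0873
arm 2 (φ=120.0°): x'=0.0453, y'=-0.0301
  A=0.1547, B=-0.2956, C=(l²−L²−A²−y'²−z²)/(2L)=0.2260
  γ=atan2(-0.2956,0.1547)=-1.0887;  ψ=arccos(0.6773)=0.8267;  θ2=γ+ψ≈-0.2620
rotate P by −φ3: (-0.0487, -0.0242, -0.2956)
  e−x'=0.2487;  (l²−L²−(e−x')²−y'²−z²)/2L = 0.1006
  √(A²+B²)=0.3863;  θ3 = -0.8713+1.3074 ≈ 0.4361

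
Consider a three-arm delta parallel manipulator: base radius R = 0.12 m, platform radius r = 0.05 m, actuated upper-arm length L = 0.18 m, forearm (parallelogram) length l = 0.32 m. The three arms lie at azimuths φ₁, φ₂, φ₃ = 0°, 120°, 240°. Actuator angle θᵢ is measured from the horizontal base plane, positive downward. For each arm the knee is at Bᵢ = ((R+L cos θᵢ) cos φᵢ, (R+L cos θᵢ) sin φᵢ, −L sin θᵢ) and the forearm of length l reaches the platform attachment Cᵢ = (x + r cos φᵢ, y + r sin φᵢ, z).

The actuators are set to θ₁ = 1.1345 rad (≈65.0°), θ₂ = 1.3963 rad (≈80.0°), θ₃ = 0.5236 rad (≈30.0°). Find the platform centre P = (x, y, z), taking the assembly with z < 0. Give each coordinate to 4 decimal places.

(-0.0214, -0.1471, -0.3928)

O1 = (0.1461·cos0.0°, 0.1461·sin0.0°, -0.1631) = (0.1461, 0.0000, -0.1631)
arm 2 at φ=120.0°: e+L cos θ2 = 0.1013;  O2 = (-0.0506, 0.0877, -0.1773)
φ3=240.0°: virtual centre (-0.1129, -0.1956, -0.0900), radius l
eliminate P² terms by subtracting sphere 1 from 2 and 3
[-0.3934 0.1754 -0.0283]·P = -0.0063;  [-0.5180 -0.3912 0.1463]·P = 0.0112
det = 0.2448;  x = 0.0020+0.0596z,  y = -0.0312+0.2949z
into |P−O₁|² = l²: 1.0905z² + 0.2907z + -0.0541 = 0;  Δ = 0.3203;  z = -0.3928 or 0.1262 → z<0 root = -0.3928
x = -0.0214, y = -0.1471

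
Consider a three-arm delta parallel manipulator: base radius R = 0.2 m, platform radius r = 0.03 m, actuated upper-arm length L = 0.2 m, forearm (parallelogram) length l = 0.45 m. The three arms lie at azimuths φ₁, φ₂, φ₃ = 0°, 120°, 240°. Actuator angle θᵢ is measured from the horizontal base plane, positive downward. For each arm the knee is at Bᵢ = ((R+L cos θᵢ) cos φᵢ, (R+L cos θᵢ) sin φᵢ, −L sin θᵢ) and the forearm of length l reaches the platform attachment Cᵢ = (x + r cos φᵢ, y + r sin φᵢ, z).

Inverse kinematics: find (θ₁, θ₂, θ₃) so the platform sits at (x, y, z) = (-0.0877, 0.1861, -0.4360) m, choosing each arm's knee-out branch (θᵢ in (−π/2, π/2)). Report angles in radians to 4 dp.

φ1=0.0° → target in arm frame (-0.0877, 0.1861)
  e−x'=0.2577;  (l²−L²−(e−x')²−y'²−z²)/2L = -0.3216
  θ1 = atan2(B,A) + arccos(C/0.5065) = 1.2218
φ2=120.0° → target in arm frame (0.2050, -0.0171)
  e−x'=-0.0350;  (l²−L²−(e−x')²−y'²−z²)/2L = -0.0728
  γ=atan2(-0.4360,-0.0350)=-1.6509;  ψ=arccos(-0.1664)=1.7380;  θ2=γ+ψ≈0.0870
φ3=240.0° → target in arm frame (-0.1173, -0.1690)
  A cos θ + B sin θ = C:  0.2873·cos θ + -0.4360·sin θ = -0.3468
  γ=atan2(-0.4360,0.2873)=-0.9881;  ψ=arccos(-0.6641)=2.2971;  θ3=γ+ψ≈1.3090

θ₁ = 1.2218, θ₂ = 0.0870, θ₃ = 1.3090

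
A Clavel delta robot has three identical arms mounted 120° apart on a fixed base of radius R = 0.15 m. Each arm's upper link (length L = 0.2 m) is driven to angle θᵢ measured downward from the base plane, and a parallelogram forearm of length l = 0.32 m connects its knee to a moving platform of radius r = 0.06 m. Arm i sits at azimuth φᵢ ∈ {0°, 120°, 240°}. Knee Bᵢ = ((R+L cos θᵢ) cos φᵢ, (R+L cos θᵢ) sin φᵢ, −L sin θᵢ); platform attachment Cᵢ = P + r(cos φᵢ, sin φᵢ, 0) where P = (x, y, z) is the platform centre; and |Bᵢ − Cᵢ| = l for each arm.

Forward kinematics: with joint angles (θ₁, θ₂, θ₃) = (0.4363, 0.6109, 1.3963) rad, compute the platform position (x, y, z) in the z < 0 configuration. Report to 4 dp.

(0.1035, 0.1362, -0.3205)

φ1=0.0°: virtual centre (0.2713, 0.0000, -0.0845), radius l
φ2=120.0°: virtual centre (-0.1269, 0.2198, -0.1147), radius l
centre 3 = (0.1247·cos240.0°, 0.1247·sin240.0°, -0.1970) = (-0.0624, -0.1080, -0.1970)
subtract pairs → two planes through P
linear system: -0.7964x+0.4396y = -0.0031−-0.0604z; -0.6673x+-0.2160y = -0.0264−-0.2249z
det = 0.4654;  x = 0.0264+-0.2405z,  y = 0.0406+-0.2982z
quadratic in z: (1.1468)z²+(0.2626)z+(-0.0336)=0, √Δ=0.4725 → z ∈ {-0.3205, 0.0915}; z = -0.3205 (taking z<0)
x = 0.1035, y = 0.1362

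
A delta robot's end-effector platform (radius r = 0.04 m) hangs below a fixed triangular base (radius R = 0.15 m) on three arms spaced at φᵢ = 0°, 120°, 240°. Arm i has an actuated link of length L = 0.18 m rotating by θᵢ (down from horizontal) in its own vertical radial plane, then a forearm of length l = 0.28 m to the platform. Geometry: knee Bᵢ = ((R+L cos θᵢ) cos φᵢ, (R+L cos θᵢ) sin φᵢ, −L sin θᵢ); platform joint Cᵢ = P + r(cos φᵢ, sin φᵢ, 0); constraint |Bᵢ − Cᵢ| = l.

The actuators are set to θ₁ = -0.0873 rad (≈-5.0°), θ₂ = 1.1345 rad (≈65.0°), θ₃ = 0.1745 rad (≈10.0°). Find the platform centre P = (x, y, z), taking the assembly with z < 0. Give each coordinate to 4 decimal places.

φ1=0.0°: virtual centre (0.2893, 0.0000, 0.0157), radius l
arm 2 at φ=120.0°: ρ2 = 0.1861;  centre 2 = (-0.0930, 0.1611, -0.1631)
φ3=240.0°: virtual centre (-0.1436, -0.2488, -0.0313), radius l
eliminate P² terms by subtracting sphere 1 from 2 and 3
[-0.7647 0.3223 -0.3577]·P = -0.0227;  [-0.8659 -0.4976 -0.0939]·P = -0.0005
det = 0.6595;  x = 0.0174+-0.3157z,  y = -0.0293+0.3607z
into |P−centre ₁|² = l²: 1.2298z² + 0.1192z + -0.0033 = 0;  Δ = 0.0306;  z = -0.1196 or 0.0227 → z<0 root = -0.1196
x = 0.0551, y = -0.0724

(0.0551, -0.0724, -0.1196)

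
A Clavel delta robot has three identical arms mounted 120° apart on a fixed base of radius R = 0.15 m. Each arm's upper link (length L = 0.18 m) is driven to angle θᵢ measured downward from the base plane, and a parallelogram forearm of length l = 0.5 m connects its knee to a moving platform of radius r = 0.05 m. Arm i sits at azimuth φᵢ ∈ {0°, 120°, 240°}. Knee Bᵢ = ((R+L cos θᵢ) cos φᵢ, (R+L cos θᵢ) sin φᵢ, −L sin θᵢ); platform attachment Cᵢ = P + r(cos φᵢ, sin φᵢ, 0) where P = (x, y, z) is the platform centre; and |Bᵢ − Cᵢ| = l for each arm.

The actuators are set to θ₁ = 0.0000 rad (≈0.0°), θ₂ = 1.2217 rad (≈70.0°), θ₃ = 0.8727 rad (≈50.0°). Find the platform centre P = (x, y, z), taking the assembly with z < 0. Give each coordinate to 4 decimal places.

centre 1 = (0.2800·cos0.0°, 0.2800·sin0.0°, 0.0000) = (0.2800, 0.0000, 0.0000)
φ2=120.0°: virtual centre (-0.0808, 0.1399, -0.1691), radius l
φ3=240.0°: virtual centre (-0.1078, -0.1868, -0.1379), radius l
|centre ₂|²−|centre ₁|² = -0.0237;  |centre ₃|²−|centre ₁|² = -0.0129
[-0.7216 0.2798 -0.3383]·P = -0.0237;  [-0.7757 -0.3736 -0.2758]·P = -0.0129
det = 0.4867;  x = 0.0256+-0.4183z,  y = -0.0187+0.1303z
into |P−centre ₁|² = l²: 1.1919z² + 0.2080z + -0.1849 = 0;  Δ = 0.9249;  z = -0.4907 or 0.3162 → z<0 root = -0.4907
x = 0.2308, y = -0.0826

(0.2308, -0.0826, -0.4907)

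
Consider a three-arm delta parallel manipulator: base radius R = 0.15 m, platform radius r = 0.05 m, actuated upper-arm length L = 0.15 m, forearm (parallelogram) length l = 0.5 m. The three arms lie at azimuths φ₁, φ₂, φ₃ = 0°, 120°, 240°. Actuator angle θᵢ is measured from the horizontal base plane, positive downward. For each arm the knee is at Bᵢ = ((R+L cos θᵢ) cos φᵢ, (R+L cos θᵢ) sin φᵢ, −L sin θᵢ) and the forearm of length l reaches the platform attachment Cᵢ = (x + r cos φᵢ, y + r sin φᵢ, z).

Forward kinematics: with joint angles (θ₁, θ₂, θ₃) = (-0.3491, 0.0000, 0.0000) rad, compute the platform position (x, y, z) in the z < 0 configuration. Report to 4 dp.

(0.0554, 0.0000, -0.4130)

φ1=0.0°: virtual centre (0.2410, 0.0000, 0.0513), radius l
arm 2 at φ=120.0°: (R−r)+L cos θ2 = 0.2500;  centre 2 = (-0.1250, 0.2165, 0.0000)
centre 3 = (0.2500·cos240.0°, 0.2500·sin240.0°, 0.0000) = (-0.1250, -0.2165, 0.0000)
|centre ₂|²−|centre ₁|² = 0.0018;  |centre ₃|²−|centre ₁|² = 0.0018
linear system: -0.7319x+0.4330y = 0.0018−-0.1026z; -0.7319x+-0.4330y = 0.0018−-0.1026z
det = 0.6338;  x = -0.0025+-0.1402z,  y = 0.0000+0.0000z
quadratic in z: (1.0197)z²+(-0.0344)z+(-0.1881)=0, √Δ=0.8766 → z ∈ {-0.4130, 0.4467}; z = -0.4130 (taking z<0)
x = 0.0554, y = 0.0000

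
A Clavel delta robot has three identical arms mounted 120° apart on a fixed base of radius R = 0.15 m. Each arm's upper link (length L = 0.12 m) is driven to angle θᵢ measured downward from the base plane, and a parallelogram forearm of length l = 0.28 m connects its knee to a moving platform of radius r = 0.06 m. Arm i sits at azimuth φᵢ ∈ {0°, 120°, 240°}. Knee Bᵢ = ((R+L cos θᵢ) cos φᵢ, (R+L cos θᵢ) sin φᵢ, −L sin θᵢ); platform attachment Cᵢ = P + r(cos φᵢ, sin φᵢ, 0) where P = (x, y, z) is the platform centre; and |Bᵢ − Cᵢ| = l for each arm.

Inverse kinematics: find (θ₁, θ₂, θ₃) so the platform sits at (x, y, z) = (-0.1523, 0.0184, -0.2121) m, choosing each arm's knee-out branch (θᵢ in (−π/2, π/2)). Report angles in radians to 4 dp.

θ₁ = 1.3963, θ₂ = -0.0876, θ₃ = 0.1742

rotate P by −φ1: (-0.1523, 0.0184, -0.2121)
  e−x'=0.2423;  (l²−L²−(e−x')²−y'²−z²)/2L = -0.1668
  γ=atan2(-0.2121,0.2423)=-0.7190;  ψ=arccos(-0.5180)=2.1153;  θ1=γ+ψ≈1.3963
φ2=120.0° → target in arm frame (0.0921, 0.1227)
  A cos θ + B sin θ = C:  -0.0021·cos θ + -0.2121·sin θ = 0.0165
  √(A²+B²)=0.2121;  θ2 = -1.5806+1.4930 ≈ -0.0876
rotate P by −φ3: (0.0602, -0.1411, -0.2121)
  A cos θ + B sin θ = C:  0.0298·cos θ + -0.2121·sin θ = -0.0074
  √(A²+B²)=0.2142;  θ3 = -1.4313+1.6055 ≈ 0.1742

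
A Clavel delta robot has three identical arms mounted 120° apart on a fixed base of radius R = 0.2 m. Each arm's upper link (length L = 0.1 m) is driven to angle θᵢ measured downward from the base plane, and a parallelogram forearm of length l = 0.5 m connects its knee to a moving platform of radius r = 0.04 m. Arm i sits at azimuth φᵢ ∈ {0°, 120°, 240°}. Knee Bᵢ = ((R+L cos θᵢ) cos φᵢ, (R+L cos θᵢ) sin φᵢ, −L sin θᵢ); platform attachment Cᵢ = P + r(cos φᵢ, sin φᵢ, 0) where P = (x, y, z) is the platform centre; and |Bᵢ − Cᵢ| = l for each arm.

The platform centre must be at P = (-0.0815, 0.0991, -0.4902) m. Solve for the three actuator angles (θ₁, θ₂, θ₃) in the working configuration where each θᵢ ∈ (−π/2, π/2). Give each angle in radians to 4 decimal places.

arm 1 (φ=0.0°): x'=-0.0815, y'=0.0991
  A cos θ + B sin θ = C:  0.2415·cos θ + -0.4902·sin θ = -0.3422
  θ1 = atan2(B,A) + arccos(C/0.5465) = 1.1344
rotate P by −φ2: (0.1266, 0.0210, -0.4902)
  A=0.0334, B=-0.4902, C=(l²−L²−A²−y'²−z²)/(2L)=-0.0093
  γ=atan2(-0.4902,0.0334)=-1.5027;  ψ=arccos(-0.0189)=1.5897;  θ2=γ+ψ≈0.0870
φ3=240.0° → target in arm frame (-0.0451, -0.1201)
  A=0.2051, B=-0.4902, C=(l²−L²−A²−y'²−z²)/(2L)=-0.2839
  √(A²+B²)=0.5314;  θ3 = -1.1746+2.1345 ≈ 0.9599

θ₁ = 1.1344, θ₂ = 0.0870, θ₃ = 0.9599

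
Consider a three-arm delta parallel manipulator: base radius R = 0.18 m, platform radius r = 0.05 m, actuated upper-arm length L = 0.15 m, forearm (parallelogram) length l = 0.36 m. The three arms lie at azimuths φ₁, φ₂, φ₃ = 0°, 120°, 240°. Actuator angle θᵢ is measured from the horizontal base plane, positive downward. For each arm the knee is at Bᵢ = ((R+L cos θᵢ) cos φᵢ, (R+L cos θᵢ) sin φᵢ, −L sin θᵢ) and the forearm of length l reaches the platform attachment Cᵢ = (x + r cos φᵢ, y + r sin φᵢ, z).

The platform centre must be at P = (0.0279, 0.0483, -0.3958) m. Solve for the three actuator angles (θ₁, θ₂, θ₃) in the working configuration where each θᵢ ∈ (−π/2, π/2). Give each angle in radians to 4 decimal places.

θ₁ = 0.7855, θ₂ = 0.7856, θ₃ = 1.1346

rotate P by −φ1: (0.0279, 0.0483, -0.3958)
  e−x'=0.1021;  (l²−L²−(e−x')²−y'²−z²)/2L = -0.2077
  √(A²+B²)=0.4088;  θ1 = -1.3183+2.1039 ≈ 0.7855
rotate P by −φ2: (0.0279, -0.0483, -0.3958)
  A=0.1021, B=-0.3958, C=(l²−L²−A²−y'²−z²)/(2L)=-0.2077
  √(A²+B²)=0.4088;  θ2 = -1.3183+2.1039 ≈ 0.7856
rotate P by −φ3: (-0.0558, 0.0000, -0.3958)
  e−x'=0.1858;  (l²−L²−(e−x')²−y'²−z²)/2L = -0.2802
  √(A²+B²)=0.4372;  θ3 = -1.1319+2.2665 ≈ 1.1346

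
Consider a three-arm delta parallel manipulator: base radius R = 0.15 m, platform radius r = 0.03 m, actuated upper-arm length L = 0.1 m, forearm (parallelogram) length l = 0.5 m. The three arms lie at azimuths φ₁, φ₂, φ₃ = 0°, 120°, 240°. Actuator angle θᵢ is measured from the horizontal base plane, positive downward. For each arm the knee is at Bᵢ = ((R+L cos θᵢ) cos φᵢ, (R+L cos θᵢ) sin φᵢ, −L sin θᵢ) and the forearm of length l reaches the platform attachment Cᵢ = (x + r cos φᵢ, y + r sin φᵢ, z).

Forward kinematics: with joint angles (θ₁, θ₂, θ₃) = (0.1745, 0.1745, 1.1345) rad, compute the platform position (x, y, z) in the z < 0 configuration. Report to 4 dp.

S1 = (0.2185·cos0.0°, 0.2185·sin0.0°, -0.0174) = (0.2185, 0.0000, -0.0174)
φ2=120.0°: virtual centre (-0.1092, 0.1892, -0.0174), radius l
φ3=240.0°: virtual centre (-0.0811, -0.1405, -0.0906), radius l
eliminate P² terms by subtracting sphere 1 from 2 and 3
plane₁₂: -0.6554x+0.3784y+0.0000z = 0.0000
Cramer: x(z) = 0.0124-0.1349z;  y(z) = 0.0215-0.2337z
sphere 1 gives Az²+Bz+C=0 with A=1.0728, B=0.0803, C=-0.2068;  B²−4AC=0.8938;  roots -0.4780, 0.4032;  negative root z = -0.4780
x = 0.0769, y = 0.1332

(0.0769, 0.1332, -0.4780)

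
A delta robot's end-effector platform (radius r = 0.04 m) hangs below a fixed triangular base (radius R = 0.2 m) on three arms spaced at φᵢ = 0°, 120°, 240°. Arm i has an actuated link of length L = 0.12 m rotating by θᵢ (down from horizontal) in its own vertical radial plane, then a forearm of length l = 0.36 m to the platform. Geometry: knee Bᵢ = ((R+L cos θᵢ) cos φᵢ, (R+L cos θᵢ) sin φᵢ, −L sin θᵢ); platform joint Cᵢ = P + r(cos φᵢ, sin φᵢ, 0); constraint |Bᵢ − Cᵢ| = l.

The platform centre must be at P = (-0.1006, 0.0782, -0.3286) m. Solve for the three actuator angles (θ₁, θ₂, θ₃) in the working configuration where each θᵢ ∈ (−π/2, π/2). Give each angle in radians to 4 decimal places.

θ₁ = 1.3963, θ₂ = 0.0874, θ₃ = 0.9601

φ1=0.0° → target in arm frame (-0.1006, 0.0782)
  e−x'=0.2606;  (l²−L²−(e−x')²−y'²−z²)/2L = -0.2784
  √(A²+B²)=0.4194;  θ1 = -0.9003+2.2966 ≈ 1.3963
arm 2 (φ=120.0°): x'=0.1180, y'=0.0480
  A=0.0420, B=-0.3286, C=(l²−L²−A²−y'²−z²)/(2L)=0.0131
  γ=atan2(-0.3286,0.0420)=-1.4437;  ψ=arccos(0.0397)=1.5311;  θ2=γ+ψ≈0.0874
rotate P by −φ3: (-0.0174, -0.1262, -0.3286)
  e−x'=0.1774;  (l²−L²−(e−x')²−y'²−z²)/2L = -0.1675
  θ3 = atan2(B,A) + arccos(C/0.3734) = 0.9601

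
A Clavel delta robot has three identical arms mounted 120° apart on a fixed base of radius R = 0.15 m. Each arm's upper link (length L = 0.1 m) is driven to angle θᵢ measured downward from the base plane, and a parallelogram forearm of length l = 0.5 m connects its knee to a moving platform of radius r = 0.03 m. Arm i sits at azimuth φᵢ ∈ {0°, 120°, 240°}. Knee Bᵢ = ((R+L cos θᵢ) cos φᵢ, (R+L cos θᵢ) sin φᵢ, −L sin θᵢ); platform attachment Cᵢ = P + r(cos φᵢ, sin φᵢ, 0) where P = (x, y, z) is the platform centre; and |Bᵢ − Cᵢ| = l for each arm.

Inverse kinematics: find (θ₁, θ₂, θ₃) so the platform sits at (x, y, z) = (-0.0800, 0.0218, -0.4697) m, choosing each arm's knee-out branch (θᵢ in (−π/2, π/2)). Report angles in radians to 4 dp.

φ1=0.0° → target in arm frame (-0.0800, 0.0218)
  A cos θ + B sin θ = C:  0.2000·cos θ + -0.4697·sin θ = -0.1055
  √(A²+B²)=0.5105;  θ1 = -1.1682+1.7789 ≈ 0.6106
rotate P by −φ2: (0.0589, 0.0584, -0.4697)
  e−x'=0.0611;  (l²−L²−(e−x')²−y'²−z²)/2L = 0.0612
  √(A²+B²)=0.4737;  θ2 = -1.4414+1.4413 ≈ -0.0001
φ3=240.0° → target in arm frame (0.0211, -0.0802)
  A=0.0989, B=-0.4697, C=(l²−L²−A²−y'²−z²)/(2L)=0.0159
  √(A²+B²)=0.4800;  θ3 = -1.3633+1.5377 ≈ 0.1744

θ₁ = 0.6106, θ₂ = -0.0001, θ₃ = 0.1744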